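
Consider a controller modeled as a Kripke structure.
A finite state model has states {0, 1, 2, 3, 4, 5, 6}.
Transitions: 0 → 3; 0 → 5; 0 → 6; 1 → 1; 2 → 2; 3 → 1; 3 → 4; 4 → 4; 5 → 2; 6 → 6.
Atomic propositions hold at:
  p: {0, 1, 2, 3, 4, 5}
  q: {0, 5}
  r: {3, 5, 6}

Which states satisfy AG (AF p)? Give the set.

{1, 2, 3, 4, 5}

AF p: least fixpoint, start Z0 = {0, 1, 2, 3, 4, 5}, add states with every successor in Z. Already a fixed point.
Sat(AF p) = {0, 1, 2, 3, 4, 5}
AG (AF p): greatest fixpoint, start Z0 = {0, 1, 2, 3, 4, 5}, keep only states in Sat with every successor in Z. Z1 = {1, 2, 3, 4, 5}; fixed.
Sat(AG (AF p)) = {1, 2, 3, 4, 5}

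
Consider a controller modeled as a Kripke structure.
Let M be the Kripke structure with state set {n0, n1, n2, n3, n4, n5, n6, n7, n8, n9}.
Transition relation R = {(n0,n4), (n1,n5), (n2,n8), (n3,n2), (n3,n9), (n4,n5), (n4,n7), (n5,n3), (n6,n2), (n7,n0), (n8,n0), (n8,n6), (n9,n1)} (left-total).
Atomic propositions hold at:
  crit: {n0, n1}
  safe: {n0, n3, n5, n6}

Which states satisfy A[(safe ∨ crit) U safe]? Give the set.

{n0, n1, n3, n5, n6}

Sat(safe ∨ crit) = {n0, n1, n3, n5, n6}
A[(safe ∨ crit) U safe]: least fixpoint, start Z0 = Sat(safe) = {n0, n3, n5, n6}, add states in Sat(safe ∨ crit) with every successor in Z. Z1 = {n0, n1, n3, n5, n6}; fixed.
Sat(A[(safe ∨ crit) U safe]) = {n0, n1, n3, n5, n6}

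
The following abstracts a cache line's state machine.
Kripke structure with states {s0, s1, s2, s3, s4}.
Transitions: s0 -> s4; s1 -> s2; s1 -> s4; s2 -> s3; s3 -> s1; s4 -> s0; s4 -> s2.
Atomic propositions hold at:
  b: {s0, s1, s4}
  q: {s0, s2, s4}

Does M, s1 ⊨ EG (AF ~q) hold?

Yes

Sat(~q) = {s1, s3}
AF ~q: least fixpoint, start Z0 = {s1, s3}, add states with every successor in Z. Z1 = {s1, s2, s3}; fixed.
Sat(AF ~q) = {s1, s2, s3}
EG (AF ~q): greatest fixpoint, start Z0 = {s1, s2, s3}, keep only states in Sat with some successor in Z. Already a fixed point.
Sat(EG (AF ~q)) = {s1, s2, s3}
s1 ∈ Sat(EG (AF ~q)) = {s1, s2, s3}, so the formula holds at s1.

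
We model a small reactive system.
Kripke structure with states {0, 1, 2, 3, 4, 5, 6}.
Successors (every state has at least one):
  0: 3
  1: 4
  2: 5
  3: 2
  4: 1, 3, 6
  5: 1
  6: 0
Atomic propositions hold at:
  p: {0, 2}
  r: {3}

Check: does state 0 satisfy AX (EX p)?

Sat(EX p) = {s : some successor in {0, 2}} = {3, 6}
Sat(AX (EX p)) = {s : every successor in {3, 6}} = {0}
0 ∈ Sat(AX (EX p)) = {0}, so the formula holds at 0.

Yes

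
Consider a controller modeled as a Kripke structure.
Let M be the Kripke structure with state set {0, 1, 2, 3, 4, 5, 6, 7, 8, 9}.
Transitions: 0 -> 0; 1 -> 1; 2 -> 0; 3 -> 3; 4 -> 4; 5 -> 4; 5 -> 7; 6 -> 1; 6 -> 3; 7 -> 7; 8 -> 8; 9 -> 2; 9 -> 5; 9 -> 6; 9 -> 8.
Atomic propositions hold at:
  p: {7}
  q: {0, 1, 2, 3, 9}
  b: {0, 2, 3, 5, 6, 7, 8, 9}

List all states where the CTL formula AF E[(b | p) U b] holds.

{0, 2, 3, 5, 6, 7, 8, 9}

Sat(b | p) = {0, 2, 3, 5, 6, 7, 8, 9}
E[(b | p) U b]: least fixpoint, start Z0 = Sat(b) = {0, 2, 3, 5, 6, 7, 8, 9}, add states in Sat(b | p) with some successor in Z. Already a fixed point.
Sat(E[(b | p) U b]) = {0, 2, 3, 5, 6, 7, 8, 9}
AF E[(b | p) U b]: least fixpoint, start Z0 = {0, 2, 3, 5, 6, 7, 8, 9}, add states with every successor in Z. Already a fixed point.
Sat(AF E[(b | p) U b]) = {0, 2, 3, 5, 6, 7, 8, 9}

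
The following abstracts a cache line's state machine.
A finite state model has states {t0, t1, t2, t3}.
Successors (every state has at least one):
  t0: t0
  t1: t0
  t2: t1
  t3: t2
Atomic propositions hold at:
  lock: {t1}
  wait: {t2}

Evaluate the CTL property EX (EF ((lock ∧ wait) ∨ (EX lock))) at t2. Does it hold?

Sat(lock ∧ wait) = ∅
Sat(EX lock) = {s : some successor in {t1}} = {t2}
Sat((lock ∧ wait) ∨ (EX lock)) = {t2}
EF ((lock ∧ wait) ∨ (EX lock)): least fixpoint, start Z0 = {t2}, add states with some successor in Z. Z1 = {t2, t3}; fixed.
Sat(EF ((lock ∧ wait) ∨ (EX lock))) = {t2, t3}
Sat(EX (EF ((lock ∧ wait) ∨ (EX lock)))) = {s : some successor in {t2, t3}} = {t3}
t2 ∉ Sat(EX (EF ((lock ∧ wait) ∨ (EX lock)))) = {t3}, so the formula does not hold at t2.

No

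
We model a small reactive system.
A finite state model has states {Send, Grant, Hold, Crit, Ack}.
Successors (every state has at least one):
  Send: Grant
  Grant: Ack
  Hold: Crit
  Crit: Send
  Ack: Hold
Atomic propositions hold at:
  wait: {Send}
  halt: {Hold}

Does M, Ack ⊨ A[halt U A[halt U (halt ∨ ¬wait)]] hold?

Yes

Sat(¬wait) = {Grant, Hold, Crit, Ack}
Sat(halt ∨ ¬wait) = {Grant, Hold, Crit, Ack}
A[halt U (halt ∨ ¬wait)]: least fixpoint, start Z0 = Sat((halt ∨ ¬wait)) = {Grant, Hold, Crit, Ack}, add states in Sat(halt) with every successor in Z. Already a fixed point.
Sat(A[halt U (halt ∨ ¬wait)]) = {Grant, Hold, Crit, Ack}
A[halt U A[halt U (halt ∨ ¬wait)]]: least fixpoint, start Z0 = Sat(A[halt U (halt ∨ ¬wait)]) = {Grant, Hold, Crit, Ack}, add states in Sat(halt) with every successor in Z. Already a fixed point.
Sat(A[halt U A[halt U (halt ∨ ¬wait)]]) = {Grant, Hold, Crit, Ack}
Ack ∈ Sat(A[halt U A[halt U (halt ∨ ¬wait)]]) = {Grant, Hold, Crit, Ack}, so the formula holds at Ack.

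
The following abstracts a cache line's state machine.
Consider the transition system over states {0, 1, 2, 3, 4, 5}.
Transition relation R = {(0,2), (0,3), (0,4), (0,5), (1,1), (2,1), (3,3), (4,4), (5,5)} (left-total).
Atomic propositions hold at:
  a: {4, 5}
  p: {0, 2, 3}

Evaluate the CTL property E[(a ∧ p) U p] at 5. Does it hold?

Sat(a ∧ p) = ∅
E[(a ∧ p) U p]: least fixpoint, start Z0 = Sat(p) = {0, 2, 3}, add states in Sat(a ∧ p) with some successor in Z. Already a fixed point.
Sat(E[(a ∧ p) U p]) = {0, 2, 3}
5 ∉ Sat(E[(a ∧ p) U p]) = {0, 2, 3}, so the formula does not hold at 5.

No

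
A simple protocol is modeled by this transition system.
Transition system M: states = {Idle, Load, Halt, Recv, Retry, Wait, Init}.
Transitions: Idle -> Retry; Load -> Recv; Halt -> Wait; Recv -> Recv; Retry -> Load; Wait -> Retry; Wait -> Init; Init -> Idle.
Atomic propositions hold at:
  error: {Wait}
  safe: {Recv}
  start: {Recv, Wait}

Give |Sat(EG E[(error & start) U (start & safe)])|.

1

Sat(error & start) = {Wait}
Sat(start & safe) = {Recv}
E[(error & start) U (start & safe)]: least fixpoint, start Z0 = Sat((start & safe)) = {Recv}, add states in Sat(error & start) with some successor in Z. Already a fixed point.
Sat(E[(error & start) U (start & safe)]) = {Recv}
EG E[(error & start) U (start & safe)]: greatest fixpoint, start Z0 = {Recv}, keep only states in Sat with some successor in Z. Already a fixed point.
Sat(EG E[(error & start) U (start & safe)]) = {Recv}
|Sat(EG E[(error & start) U (start & safe)])| = |{Recv}| = 1.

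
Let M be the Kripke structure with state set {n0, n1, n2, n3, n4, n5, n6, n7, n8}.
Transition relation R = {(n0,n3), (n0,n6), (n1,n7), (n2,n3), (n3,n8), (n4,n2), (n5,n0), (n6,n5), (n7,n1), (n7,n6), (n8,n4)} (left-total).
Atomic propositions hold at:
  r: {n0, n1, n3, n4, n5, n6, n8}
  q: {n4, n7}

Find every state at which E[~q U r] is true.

Sat(~q) = {n0, n1, n2, n3, n5, n6, n8}
E[~q U r]: least fixpoint, start Z0 = Sat(r) = {n0, n1, n3, n4, n5, n6, n8}, add states in Sat(~q) with some successor in Z. Z1 = {n0, n1, n2, n3, n4, n5, n6, n8}; fixed.
Sat(E[~q U r]) = {n0, n1, n2, n3, n4, n5, n6, n8}

{n0, n1, n2, n3, n4, n5, n6, n8}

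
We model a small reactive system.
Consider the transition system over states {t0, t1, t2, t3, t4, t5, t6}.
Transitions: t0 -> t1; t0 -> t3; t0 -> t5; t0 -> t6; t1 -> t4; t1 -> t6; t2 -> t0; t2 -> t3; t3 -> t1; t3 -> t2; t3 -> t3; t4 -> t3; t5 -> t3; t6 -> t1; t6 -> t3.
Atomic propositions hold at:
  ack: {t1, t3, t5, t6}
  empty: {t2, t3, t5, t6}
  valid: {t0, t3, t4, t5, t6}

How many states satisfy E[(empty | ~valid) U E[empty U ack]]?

Sat(~valid) = {t1, t2}
Sat(empty | ~valid) = {t1, t2, t3, t5, t6}
E[empty U ack]: least fixpoint, start Z0 = Sat(ack) = {t1, t3, t5, t6}, add states in Sat(empty) with some successor in Z. Z1 = {t1, t2, t3, t5, t6}; fixed.
Sat(E[empty U ack]) = {t1, t2, t3, t5, t6}
E[(empty | ~valid) U E[empty U ack]]: least fixpoint, start Z0 = Sat(E[empty U ack]) = {t1, t2, t3, t5, t6}, add states in Sat(empty | ~valid) with some successor in Z. Already a fixed point.
Sat(E[(empty | ~valid) U E[empty U ack]]) = {t1, t2, t3, t5, t6}
|Sat(E[(empty | ~valid) U E[empty U ack]])| = |{t1, t2, t3, t5, t6}| = 5.

5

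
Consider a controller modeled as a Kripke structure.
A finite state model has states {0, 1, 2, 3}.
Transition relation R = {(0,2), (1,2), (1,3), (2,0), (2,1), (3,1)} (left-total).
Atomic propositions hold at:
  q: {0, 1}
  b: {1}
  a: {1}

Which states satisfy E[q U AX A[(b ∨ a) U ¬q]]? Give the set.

Sat(b ∨ a) = {1}
Sat(¬q) = {2, 3}
A[(b ∨ a) U ¬q]: least fixpoint, start Z0 = Sat(¬q) = {2, 3}, add states in Sat(b ∨ a) with every successor in Z. Z1 = {1, 2, 3}; fixed.
Sat(A[(b ∨ a) U ¬q]) = {1, 2, 3}
Sat(AX A[(b ∨ a) U ¬q]) = {s : every successor in {1, 2, 3}} = {0, 1, 3}
E[q U AX A[(b ∨ a) U ¬q]]: least fixpoint, start Z0 = Sat(AX A[(b ∨ a) U ¬q]) = {0, 1, 3}, add states in Sat(q) with some successor in Z. Already a fixed point.
Sat(E[q U AX A[(b ∨ a) U ¬q]]) = {0, 1, 3}

{0, 1, 3}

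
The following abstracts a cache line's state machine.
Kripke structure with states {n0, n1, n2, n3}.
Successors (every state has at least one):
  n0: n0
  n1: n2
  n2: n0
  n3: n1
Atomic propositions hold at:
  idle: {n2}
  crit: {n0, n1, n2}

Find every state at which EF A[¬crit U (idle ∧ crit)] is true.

Sat(¬crit) = {n3}
Sat(idle ∧ crit) = {n2}
A[¬crit U (idle ∧ crit)]: least fixpoint, start Z0 = Sat((idle ∧ crit)) = {n2}, add states in Sat(¬crit) with every successor in Z. Already a fixed point.
Sat(A[¬crit U (idle ∧ crit)]) = {n2}
EF A[¬crit U (idle ∧ crit)]: least fixpoint, start Z0 = {n2}, add states with some successor in Z. Z1 = {n1, n2}; Z2 = {n1, n2, n3}; fixed.
Sat(EF A[¬crit U (idle ∧ crit)]) = {n1, n2, n3}

{n1, n2, n3}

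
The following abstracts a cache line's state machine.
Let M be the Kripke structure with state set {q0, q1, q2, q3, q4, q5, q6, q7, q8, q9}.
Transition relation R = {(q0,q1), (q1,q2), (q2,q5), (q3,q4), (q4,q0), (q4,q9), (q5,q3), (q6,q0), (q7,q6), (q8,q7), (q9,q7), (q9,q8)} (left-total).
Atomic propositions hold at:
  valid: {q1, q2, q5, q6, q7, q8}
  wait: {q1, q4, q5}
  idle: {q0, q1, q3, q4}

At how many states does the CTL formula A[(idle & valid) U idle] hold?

Sat(idle & valid) = {q1}
A[(idle & valid) U idle]: least fixpoint, start Z0 = Sat(idle) = {q0, q1, q3, q4}, add states in Sat(idle & valid) with every successor in Z. Already a fixed point.
Sat(A[(idle & valid) U idle]) = {q0, q1, q3, q4}
|Sat(A[(idle & valid) U idle])| = |{q0, q1, q3, q4}| = 4.

4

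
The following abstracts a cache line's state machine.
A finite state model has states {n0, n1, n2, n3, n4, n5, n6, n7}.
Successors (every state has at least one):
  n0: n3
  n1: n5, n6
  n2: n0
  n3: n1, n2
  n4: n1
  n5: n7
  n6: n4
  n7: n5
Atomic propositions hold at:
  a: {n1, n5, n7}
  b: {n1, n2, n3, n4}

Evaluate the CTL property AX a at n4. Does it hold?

Sat(AX a) = {s : every successor in {n1, n5, n7}} = {n4, n5, n7}
n4 ∈ Sat(AX a) = {n4, n5, n7}, so the formula holds at n4.

Yes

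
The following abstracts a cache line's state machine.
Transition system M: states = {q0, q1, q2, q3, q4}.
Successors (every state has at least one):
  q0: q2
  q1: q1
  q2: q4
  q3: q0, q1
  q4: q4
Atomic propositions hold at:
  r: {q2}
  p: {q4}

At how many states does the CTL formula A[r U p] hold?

2

A[r U p]: least fixpoint, start Z0 = Sat(p) = {q4}, add states in Sat(r) with every successor in Z. Z1 = {q2, q4}; fixed.
Sat(A[r U p]) = {q2, q4}
|Sat(A[r U p])| = |{q2, q4}| = 2.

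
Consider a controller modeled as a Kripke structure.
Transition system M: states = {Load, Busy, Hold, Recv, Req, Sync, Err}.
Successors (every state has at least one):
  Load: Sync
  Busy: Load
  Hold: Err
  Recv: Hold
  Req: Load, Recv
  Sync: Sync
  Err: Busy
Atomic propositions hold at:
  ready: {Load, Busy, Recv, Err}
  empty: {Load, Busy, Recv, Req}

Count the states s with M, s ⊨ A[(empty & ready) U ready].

4

Sat(empty & ready) = {Load, Busy, Recv}
A[(empty & ready) U ready]: least fixpoint, start Z0 = Sat(ready) = {Load, Busy, Recv, Err}, add states in Sat(empty & ready) with every successor in Z. Already a fixed point.
Sat(A[(empty & ready) U ready]) = {Load, Busy, Recv, Err}
|Sat(A[(empty & ready) U ready])| = |{Load, Busy, Recv, Err}| = 4.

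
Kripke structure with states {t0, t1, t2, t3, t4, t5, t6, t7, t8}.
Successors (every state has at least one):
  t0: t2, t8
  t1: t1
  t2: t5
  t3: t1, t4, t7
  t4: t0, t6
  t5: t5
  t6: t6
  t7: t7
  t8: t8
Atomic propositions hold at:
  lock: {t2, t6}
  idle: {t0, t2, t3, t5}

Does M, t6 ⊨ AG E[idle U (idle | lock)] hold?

Sat(idle | lock) = {t0, t2, t3, t5, t6}
E[idle U (idle | lock)]: least fixpoint, start Z0 = Sat((idle | lock)) = {t0, t2, t3, t5, t6}, add states in Sat(idle) with some successor in Z. Already a fixed point.
Sat(E[idle U (idle | lock)]) = {t0, t2, t3, t5, t6}
AG E[idle U (idle | lock)]: greatest fixpoint, start Z0 = {t0, t2, t3, t5, t6}, keep only states in Sat with every successor in Z. Z1 = {t2, t5, t6}; fixed.
Sat(AG E[idle U (idle | lock)]) = {t2, t5, t6}
t6 ∈ Sat(AG E[idle U (idle | lock)]) = {t2, t5, t6}, so the formula holds at t6.

Yes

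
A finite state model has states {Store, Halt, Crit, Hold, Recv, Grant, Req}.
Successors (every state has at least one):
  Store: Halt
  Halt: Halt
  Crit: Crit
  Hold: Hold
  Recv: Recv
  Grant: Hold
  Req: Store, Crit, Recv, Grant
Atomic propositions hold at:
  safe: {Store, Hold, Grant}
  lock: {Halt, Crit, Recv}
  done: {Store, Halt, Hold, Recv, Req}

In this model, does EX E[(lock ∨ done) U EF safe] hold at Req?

Yes

Sat(lock ∨ done) = {Store, Halt, Crit, Hold, Recv, Req}
EF safe: least fixpoint, start Z0 = {Store, Hold, Grant}, add states with some successor in Z. Z1 = {Store, Hold, Grant, Req}; fixed.
Sat(EF safe) = {Store, Hold, Grant, Req}
E[(lock ∨ done) U EF safe]: least fixpoint, start Z0 = Sat(EF safe) = {Store, Hold, Grant, Req}, add states in Sat(lock ∨ done) with some successor in Z. Already a fixed point.
Sat(E[(lock ∨ done) U EF safe]) = {Store, Hold, Grant, Req}
Sat(EX E[(lock ∨ done) U EF safe]) = {s : some successor in {Store, Hold, Grant, Req}} = {Hold, Grant, Req}
Req ∈ Sat(EX E[(lock ∨ done) U EF safe]) = {Hold, Grant, Req}, so the formula holds at Req.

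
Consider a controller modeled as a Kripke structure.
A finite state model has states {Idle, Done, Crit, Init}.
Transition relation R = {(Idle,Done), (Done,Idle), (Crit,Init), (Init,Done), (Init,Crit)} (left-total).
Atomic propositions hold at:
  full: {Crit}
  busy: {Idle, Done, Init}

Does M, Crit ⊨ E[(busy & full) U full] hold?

Yes

Sat(busy & full) = ∅
E[(busy & full) U full]: least fixpoint, start Z0 = Sat(full) = {Crit}, add states in Sat(busy & full) with some successor in Z. Already a fixed point.
Sat(E[(busy & full) U full]) = {Crit}
Crit ∈ Sat(E[(busy & full) U full]) = {Crit}, so the formula holds at Crit.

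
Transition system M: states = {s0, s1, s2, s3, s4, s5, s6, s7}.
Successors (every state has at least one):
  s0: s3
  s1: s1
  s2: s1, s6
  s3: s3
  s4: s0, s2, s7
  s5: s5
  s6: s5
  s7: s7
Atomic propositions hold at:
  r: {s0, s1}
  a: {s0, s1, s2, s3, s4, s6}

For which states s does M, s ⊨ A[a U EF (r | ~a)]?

Sat(~a) = {s5, s7}
Sat(r | ~a) = {s0, s1, s5, s7}
EF (r | ~a): least fixpoint, start Z0 = {s0, s1, s5, s7}, add states with some successor in Z. Z1 = {s0, s1, s2, s4, s5, s6, s7}; fixed.
Sat(EF (r | ~a)) = {s0, s1, s2, s4, s5, s6, s7}
A[a U EF (r | ~a)]: least fixpoint, start Z0 = Sat(EF (r | ~a)) = {s0, s1, s2, s4, s5, s6, s7}, add states in Sat(a) with every successor in Z. Already a fixed point.
Sat(A[a U EF (r | ~a)]) = {s0, s1, s2, s4, s5, s6, s7}

{s0, s1, s2, s4, s5, s6, s7}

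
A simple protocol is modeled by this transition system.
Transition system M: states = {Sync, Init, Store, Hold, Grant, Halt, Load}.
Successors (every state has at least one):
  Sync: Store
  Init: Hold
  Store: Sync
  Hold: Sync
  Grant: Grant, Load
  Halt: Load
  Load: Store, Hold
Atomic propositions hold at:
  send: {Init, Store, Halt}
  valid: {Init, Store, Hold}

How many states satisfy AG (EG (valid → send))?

2

Sat(valid → send) = {Sync, Init, Store, Grant, Halt, Load}
EG (valid → send): greatest fixpoint, start Z0 = {Sync, Init, Store, Grant, Halt, Load}, keep only states in Sat with some successor in Z. Z1 = {Sync, Store, Grant, Halt, Load}; fixed.
Sat(EG (valid → send)) = {Sync, Store, Grant, Halt, Load}
AG (EG (valid → send)): greatest fixpoint, start Z0 = {Sync, Store, Grant, Halt, Load}, keep only states in Sat with every successor in Z. Z1 = {Sync, Store, Grant, Halt}; Z2 = {Sync, Store}; fixed.
Sat(AG (EG (valid → send))) = {Sync, Store}
|Sat(AG (EG (valid → send)))| = |{Sync, Store}| = 2.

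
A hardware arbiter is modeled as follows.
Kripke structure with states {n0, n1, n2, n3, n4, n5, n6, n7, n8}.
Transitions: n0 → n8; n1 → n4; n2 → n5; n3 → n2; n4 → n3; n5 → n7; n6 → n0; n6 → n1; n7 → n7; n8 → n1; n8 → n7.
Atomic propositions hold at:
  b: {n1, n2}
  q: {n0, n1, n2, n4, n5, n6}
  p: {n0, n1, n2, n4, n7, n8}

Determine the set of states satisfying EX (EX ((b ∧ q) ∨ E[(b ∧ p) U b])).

{n0, n4}

Sat(b ∧ q) = {n1, n2}
Sat(b ∧ p) = {n1, n2}
E[(b ∧ p) U b]: least fixpoint, start Z0 = Sat(b) = {n1, n2}, add states in Sat(b ∧ p) with some successor in Z. Already a fixed point.
Sat(E[(b ∧ p) U b]) = {n1, n2}
Sat((b ∧ q) ∨ E[(b ∧ p) U b]) = {n1, n2}
Sat(EX ((b ∧ q) ∨ E[(b ∧ p) U b])) = {s : some successor in {n1, n2}} = {n3, n6, n8}
Sat(EX (EX ((b ∧ q) ∨ E[(b ∧ p) U b]))) = {s : some successor in {n3, n6, n8}} = {n0, n4}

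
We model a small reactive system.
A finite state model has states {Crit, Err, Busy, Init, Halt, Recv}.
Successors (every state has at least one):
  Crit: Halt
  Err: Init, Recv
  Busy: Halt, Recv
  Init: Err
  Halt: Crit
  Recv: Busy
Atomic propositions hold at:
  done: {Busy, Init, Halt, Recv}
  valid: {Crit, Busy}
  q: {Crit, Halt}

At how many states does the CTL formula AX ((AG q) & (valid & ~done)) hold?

1

AG q: greatest fixpoint, start Z0 = {Crit, Halt}, keep only states in Sat with every successor in Z. Already a fixed point.
Sat(AG q) = {Crit, Halt}
Sat(~done) = {Crit, Err}
Sat(valid & ~done) = {Crit}
Sat((AG q) & (valid & ~done)) = {Crit}
Sat(AX ((AG q) & (valid & ~done))) = {s : every successor in {Crit}} = {Halt}
|Sat(AX ((AG q) & (valid & ~done)))| = |{Halt}| = 1.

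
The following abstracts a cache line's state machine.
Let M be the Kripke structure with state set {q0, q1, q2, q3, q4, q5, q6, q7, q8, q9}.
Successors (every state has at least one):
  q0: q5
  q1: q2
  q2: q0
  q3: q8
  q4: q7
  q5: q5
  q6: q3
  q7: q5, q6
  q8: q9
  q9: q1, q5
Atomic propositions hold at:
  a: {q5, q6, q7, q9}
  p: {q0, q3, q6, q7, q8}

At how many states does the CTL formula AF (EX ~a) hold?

6

Sat(~a) = {q0, q1, q2, q3, q4, q8}
Sat(EX ~a) = {s : some successor in {q0, q1, q2, q3, q4, q8}} = {q1, q2, q3, q6, q9}
AF (EX ~a): least fixpoint, start Z0 = {q1, q2, q3, q6, q9}, add states with every successor in Z. Z1 = {q1, q2, q3, q6, q8, q9}; fixed.
Sat(AF (EX ~a)) = {q1, q2, q3, q6, q8, q9}
|Sat(AF (EX ~a))| = |{q1, q2, q3, q6, q8, q9}| = 6.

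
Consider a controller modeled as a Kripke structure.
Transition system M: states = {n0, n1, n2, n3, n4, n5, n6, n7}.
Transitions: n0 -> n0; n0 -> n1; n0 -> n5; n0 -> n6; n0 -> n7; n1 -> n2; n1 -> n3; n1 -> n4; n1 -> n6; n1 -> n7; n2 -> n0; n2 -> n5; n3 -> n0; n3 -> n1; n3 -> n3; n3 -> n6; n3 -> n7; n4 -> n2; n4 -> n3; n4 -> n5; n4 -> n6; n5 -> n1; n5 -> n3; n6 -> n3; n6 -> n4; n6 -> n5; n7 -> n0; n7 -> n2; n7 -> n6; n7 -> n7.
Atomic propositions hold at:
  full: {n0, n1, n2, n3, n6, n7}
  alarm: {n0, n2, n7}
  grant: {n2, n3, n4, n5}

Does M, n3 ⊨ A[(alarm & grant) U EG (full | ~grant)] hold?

Yes

Sat(alarm & grant) = {n2}
Sat(~grant) = {n0, n1, n6, n7}
Sat(full | ~grant) = {n0, n1, n2, n3, n6, n7}
EG (full | ~grant): greatest fixpoint, start Z0 = {n0, n1, n2, n3, n6, n7}, keep only states in Sat with some successor in Z. Already a fixed point.
Sat(EG (full | ~grant)) = {n0, n1, n2, n3, n6, n7}
A[(alarm & grant) U EG (full | ~grant)]: least fixpoint, start Z0 = Sat(EG (full | ~grant)) = {n0, n1, n2, n3, n6, n7}, add states in Sat(alarm & grant) with every successor in Z. Already a fixed point.
Sat(A[(alarm & grant) U EG (full | ~grant)]) = {n0, n1, n2, n3, n6, n7}
n3 ∈ Sat(A[(alarm & grant) U EG (full | ~grant)]) = {n0, n1, n2, n3, n6, n7}, so the formula holds at n3.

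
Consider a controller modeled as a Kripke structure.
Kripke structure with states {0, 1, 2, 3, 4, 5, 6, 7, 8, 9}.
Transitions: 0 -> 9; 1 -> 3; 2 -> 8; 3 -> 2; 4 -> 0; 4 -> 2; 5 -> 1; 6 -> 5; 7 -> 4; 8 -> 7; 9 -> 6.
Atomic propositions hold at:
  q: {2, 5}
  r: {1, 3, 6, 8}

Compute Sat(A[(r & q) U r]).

{1, 3, 6, 8}

Sat(r & q) = ∅
A[(r & q) U r]: least fixpoint, start Z0 = Sat(r) = {1, 3, 6, 8}, add states in Sat(r & q) with every successor in Z. Already a fixed point.
Sat(A[(r & q) U r]) = {1, 3, 6, 8}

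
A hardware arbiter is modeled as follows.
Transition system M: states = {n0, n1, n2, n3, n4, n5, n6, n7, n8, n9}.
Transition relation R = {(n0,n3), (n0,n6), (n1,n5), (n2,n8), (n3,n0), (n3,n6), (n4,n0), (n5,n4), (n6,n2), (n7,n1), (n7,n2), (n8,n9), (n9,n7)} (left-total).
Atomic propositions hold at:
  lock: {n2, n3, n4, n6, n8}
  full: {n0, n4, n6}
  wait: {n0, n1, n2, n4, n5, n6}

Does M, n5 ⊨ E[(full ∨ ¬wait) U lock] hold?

Sat(¬wait) = {n3, n7, n8, n9}
Sat(full ∨ ¬wait) = {n0, n3, n4, n6, n7, n8, n9}
E[(full ∨ ¬wait) U lock]: least fixpoint, start Z0 = Sat(lock) = {n2, n3, n4, n6, n8}, add states in Sat(full ∨ ¬wait) with some successor in Z. Z1 = {n0, n2, n3, n4, n6, n7, n8}; Z2 = {n0, n2, n3, n4, n6, n7, n8, n9}; fixed.
Sat(E[(full ∨ ¬wait) U lock]) = {n0, n2, n3, n4, n6, n7, n8, n9}
n5 ∉ Sat(E[(full ∨ ¬wait) U lock]) = {n0, n2, n3, n4, n6, n7, n8, n9}, so the formula does not hold at n5.

No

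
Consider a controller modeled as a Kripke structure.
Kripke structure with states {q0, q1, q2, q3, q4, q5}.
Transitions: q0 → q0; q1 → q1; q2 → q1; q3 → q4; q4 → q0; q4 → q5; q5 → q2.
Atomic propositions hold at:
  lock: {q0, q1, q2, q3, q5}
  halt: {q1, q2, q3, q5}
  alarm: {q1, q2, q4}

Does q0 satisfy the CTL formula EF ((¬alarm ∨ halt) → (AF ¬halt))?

Yes

Sat(¬alarm) = {q0, q3, q5}
Sat(¬alarm ∨ halt) = {q0, q1, q2, q3, q5}
Sat(¬halt) = {q0, q4}
AF ¬halt: least fixpoint, start Z0 = {q0, q4}, add states with every successor in Z. Z1 = {q0, q3, q4}; fixed.
Sat(AF ¬halt) = {q0, q3, q4}
Sat((¬alarm ∨ halt) → (AF ¬halt)) = {q0, q3, q4}
EF ((¬alarm ∨ halt) → (AF ¬halt)): least fixpoint, start Z0 = {q0, q3, q4}, add states with some successor in Z. Already a fixed point.
Sat(EF ((¬alarm ∨ halt) → (AF ¬halt))) = {q0, q3, q4}
q0 ∈ Sat(EF ((¬alarm ∨ halt) → (AF ¬halt))) = {q0, q3, q4}, so the formula holds at q0.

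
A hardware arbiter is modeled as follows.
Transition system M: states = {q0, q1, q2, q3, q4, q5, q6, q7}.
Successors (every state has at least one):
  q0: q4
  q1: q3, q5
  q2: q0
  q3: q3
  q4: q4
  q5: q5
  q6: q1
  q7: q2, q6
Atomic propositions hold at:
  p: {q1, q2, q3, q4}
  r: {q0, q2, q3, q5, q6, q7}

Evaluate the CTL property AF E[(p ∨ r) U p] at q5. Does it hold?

No

Sat(p ∨ r) = {q0, q1, q2, q3, q4, q5, q6, q7}
E[(p ∨ r) U p]: least fixpoint, start Z0 = Sat(p) = {q1, q2, q3, q4}, add states in Sat(p ∨ r) with some successor in Z. Z1 = {q0, q1, q2, q3, q4, q6, q7}; fixed.
Sat(E[(p ∨ r) U p]) = {q0, q1, q2, q3, q4, q6, q7}
AF E[(p ∨ r) U p]: least fixpoint, start Z0 = {q0, q1, q2, q3, q4, q6, q7}, add states with every successor in Z. Already a fixed point.
Sat(AF E[(p ∨ r) U p]) = {q0, q1, q2, q3, q4, q6, q7}
q5 ∉ Sat(AF E[(p ∨ r) U p]) = {q0, q1, q2, q3, q4, q6, q7}, so the formula does not hold at q5.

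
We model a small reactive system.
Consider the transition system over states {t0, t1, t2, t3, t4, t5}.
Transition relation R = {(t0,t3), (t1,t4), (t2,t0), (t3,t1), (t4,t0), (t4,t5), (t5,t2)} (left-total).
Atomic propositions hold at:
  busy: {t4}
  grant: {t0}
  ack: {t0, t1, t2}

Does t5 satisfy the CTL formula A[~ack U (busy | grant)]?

Sat(~ack) = {t3, t4, t5}
Sat(busy | grant) = {t0, t4}
A[~ack U (busy | grant)]: least fixpoint, start Z0 = Sat((busy | grant)) = {t0, t4}, add states in Sat(~ack) with every successor in Z. Already a fixed point.
Sat(A[~ack U (busy | grant)]) = {t0, t4}
t5 ∉ Sat(A[~ack U (busy | grant)]) = {t0, t4}, so the formula does not hold at t5.

No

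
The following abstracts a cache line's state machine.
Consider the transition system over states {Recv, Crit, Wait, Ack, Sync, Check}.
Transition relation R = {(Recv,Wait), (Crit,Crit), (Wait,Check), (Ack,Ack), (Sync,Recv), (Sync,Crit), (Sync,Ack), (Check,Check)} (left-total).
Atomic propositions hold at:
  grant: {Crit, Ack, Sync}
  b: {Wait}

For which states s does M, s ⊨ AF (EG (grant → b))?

Sat(grant → b) = {Recv, Wait, Check}
EG (grant → b): greatest fixpoint, start Z0 = {Recv, Wait, Check}, keep only states in Sat with some successor in Z. Already a fixed point.
Sat(EG (grant → b)) = {Recv, Wait, Check}
AF (EG (grant → b)): least fixpoint, start Z0 = {Recv, Wait, Check}, add states with every successor in Z. Already a fixed point.
Sat(AF (EG (grant → b))) = {Recv, Wait, Check}

{Recv, Wait, Check}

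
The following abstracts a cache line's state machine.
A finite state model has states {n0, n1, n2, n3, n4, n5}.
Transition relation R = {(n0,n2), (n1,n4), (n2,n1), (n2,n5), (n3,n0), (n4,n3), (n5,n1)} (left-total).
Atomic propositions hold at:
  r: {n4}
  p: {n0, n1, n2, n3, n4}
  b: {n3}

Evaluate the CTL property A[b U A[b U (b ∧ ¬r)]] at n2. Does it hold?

Sat(¬r) = {n0, n1, n2, n3, n5}
Sat(b ∧ ¬r) = {n3}
A[b U (b ∧ ¬r)]: least fixpoint, start Z0 = Sat((b ∧ ¬r)) = {n3}, add states in Sat(b) with every successor in Z. Already a fixed point.
Sat(A[b U (b ∧ ¬r)]) = {n3}
A[b U A[b U (b ∧ ¬r)]]: least fixpoint, start Z0 = Sat(A[b U (b ∧ ¬r)]) = {n3}, add states in Sat(b) with every successor in Z. Already a fixed point.
Sat(A[b U A[b U (b ∧ ¬r)]]) = {n3}
n2 ∉ Sat(A[b U A[b U (b ∧ ¬r)]]) = {n3}, so the formula does not hold at n2.

No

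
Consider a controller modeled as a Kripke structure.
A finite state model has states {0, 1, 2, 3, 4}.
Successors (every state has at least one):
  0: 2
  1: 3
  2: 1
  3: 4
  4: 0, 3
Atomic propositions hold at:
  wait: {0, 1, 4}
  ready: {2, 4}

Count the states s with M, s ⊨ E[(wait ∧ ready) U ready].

Sat(wait ∧ ready) = {4}
E[(wait ∧ ready) U ready]: least fixpoint, start Z0 = Sat(ready) = {2, 4}, add states in Sat(wait ∧ ready) with some successor in Z. Already a fixed point.
Sat(E[(wait ∧ ready) U ready]) = {2, 4}
|Sat(E[(wait ∧ ready) U ready])| = |{2, 4}| = 2.

2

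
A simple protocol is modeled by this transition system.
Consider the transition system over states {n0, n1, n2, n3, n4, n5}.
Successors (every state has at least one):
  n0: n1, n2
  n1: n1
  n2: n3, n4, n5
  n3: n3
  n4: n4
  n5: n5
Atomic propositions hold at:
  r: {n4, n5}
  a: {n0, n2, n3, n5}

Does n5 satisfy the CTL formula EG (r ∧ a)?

Sat(r ∧ a) = {n5}
EG (r ∧ a): greatest fixpoint, start Z0 = {n5}, keep only states in Sat with some successor in Z. Already a fixed point.
Sat(EG (r ∧ a)) = {n5}
n5 ∈ Sat(EG (r ∧ a)) = {n5}, so the formula holds at n5.

Yes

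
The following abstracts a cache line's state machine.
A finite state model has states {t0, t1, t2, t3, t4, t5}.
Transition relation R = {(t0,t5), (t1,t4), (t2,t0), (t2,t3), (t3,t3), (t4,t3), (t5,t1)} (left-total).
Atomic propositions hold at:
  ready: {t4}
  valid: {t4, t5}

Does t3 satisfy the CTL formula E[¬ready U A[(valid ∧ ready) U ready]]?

No

Sat(¬ready) = {t0, t1, t2, t3, t5}
Sat(valid ∧ ready) = {t4}
A[(valid ∧ ready) U ready]: least fixpoint, start Z0 = Sat(ready) = {t4}, add states in Sat(valid ∧ ready) with every successor in Z. Already a fixed point.
Sat(A[(valid ∧ ready) U ready]) = {t4}
E[¬ready U A[(valid ∧ ready) U ready]]: least fixpoint, start Z0 = Sat(A[(valid ∧ ready) U ready]) = {t4}, add states in Sat(¬ready) with some successor in Z. Z1 = {t1, t4}; Z2 = {t1, t4, t5}; Z3 = {t0, t1, t4, t5}; Z4 = {t0, t1, t2, t4, t5}; fixed.
Sat(E[¬ready U A[(valid ∧ ready) U ready]]) = {t0, t1, t2, t4, t5}
t3 ∉ Sat(E[¬ready U A[(valid ∧ ready) U ready]]) = {t0, t1, t2, t4, t5}, so the formula does not hold at t3.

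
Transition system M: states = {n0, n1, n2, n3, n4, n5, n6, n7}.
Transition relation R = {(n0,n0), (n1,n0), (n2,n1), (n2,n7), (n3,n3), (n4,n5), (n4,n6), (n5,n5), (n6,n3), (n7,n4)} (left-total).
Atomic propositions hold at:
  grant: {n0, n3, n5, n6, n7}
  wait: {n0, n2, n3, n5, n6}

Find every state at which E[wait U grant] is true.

E[wait U grant]: least fixpoint, start Z0 = Sat(grant) = {n0, n3, n5, n6, n7}, add states in Sat(wait) with some successor in Z. Z1 = {n0, n2, n3, n5, n6, n7}; fixed.
Sat(E[wait U grant]) = {n0, n2, n3, n5, n6, n7}

{n0, n2, n3, n5, n6, n7}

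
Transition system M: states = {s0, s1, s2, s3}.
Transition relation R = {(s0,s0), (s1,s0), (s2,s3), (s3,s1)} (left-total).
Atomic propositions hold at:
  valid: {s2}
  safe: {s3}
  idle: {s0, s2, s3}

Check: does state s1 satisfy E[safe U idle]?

E[safe U idle]: least fixpoint, start Z0 = Sat(idle) = {s0, s2, s3}, add states in Sat(safe) with some successor in Z. Already a fixed point.
Sat(E[safe U idle]) = {s0, s2, s3}
s1 ∉ Sat(E[safe U idle]) = {s0, s2, s3}, so the formula does not hold at s1.

No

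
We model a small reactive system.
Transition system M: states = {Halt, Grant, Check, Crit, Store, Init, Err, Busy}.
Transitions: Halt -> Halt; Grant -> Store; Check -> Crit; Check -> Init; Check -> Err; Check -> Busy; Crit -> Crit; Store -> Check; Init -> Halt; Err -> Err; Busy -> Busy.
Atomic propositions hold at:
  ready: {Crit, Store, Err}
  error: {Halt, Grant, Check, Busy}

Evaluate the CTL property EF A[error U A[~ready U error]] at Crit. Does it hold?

No

Sat(~ready) = {Halt, Grant, Check, Init, Busy}
A[~ready U error]: least fixpoint, start Z0 = Sat(error) = {Halt, Grant, Check, Busy}, add states in Sat(~ready) with every successor in Z. Z1 = {Halt, Grant, Check, Init, Busy}; fixed.
Sat(A[~ready U error]) = {Halt, Grant, Check, Init, Busy}
A[error U A[~ready U error]]: least fixpoint, start Z0 = Sat(A[~ready U error]) = {Halt, Grant, Check, Init, Busy}, add states in Sat(error) with every successor in Z. Already a fixed point.
Sat(A[error U A[~ready U error]]) = {Halt, Grant, Check, Init, Busy}
EF A[error U A[~ready U error]]: least fixpoint, start Z0 = {Halt, Grant, Check, Init, Busy}, add states with some successor in Z. Z1 = {Halt, Grant, Check, Store, Init, Busy}; fixed.
Sat(EF A[error U A[~ready U error]]) = {Halt, Grant, Check, Store, Init, Busy}
Crit ∉ Sat(EF A[error U A[~ready U error]]) = {Halt, Grant, Check, Store, Init, Busy}, so the formula does not hold at Crit.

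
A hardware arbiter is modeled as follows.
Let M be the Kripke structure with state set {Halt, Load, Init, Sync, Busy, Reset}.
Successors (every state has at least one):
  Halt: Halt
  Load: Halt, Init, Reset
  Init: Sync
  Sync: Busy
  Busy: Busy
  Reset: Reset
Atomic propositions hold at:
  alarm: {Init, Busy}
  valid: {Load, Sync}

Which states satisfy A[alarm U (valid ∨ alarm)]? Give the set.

Sat(valid ∨ alarm) = {Load, Init, Sync, Busy}
A[alarm U (valid ∨ alarm)]: least fixpoint, start Z0 = Sat((valid ∨ alarm)) = {Load, Init, Sync, Busy}, add states in Sat(alarm) with every successor in Z. Already a fixed point.
Sat(A[alarm U (valid ∨ alarm)]) = {Load, Init, Sync, Busy}

{Load, Init, Sync, Busy}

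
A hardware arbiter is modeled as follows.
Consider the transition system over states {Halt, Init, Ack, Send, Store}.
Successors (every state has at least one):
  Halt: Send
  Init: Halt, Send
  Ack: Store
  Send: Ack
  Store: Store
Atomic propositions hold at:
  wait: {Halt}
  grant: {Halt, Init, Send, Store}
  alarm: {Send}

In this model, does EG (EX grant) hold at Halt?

Sat(EX grant) = {s : some successor in {Halt, Init, Send, Store}} = {Halt, Init, Ack, Store}
EG (EX grant): greatest fixpoint, start Z0 = {Halt, Init, Ack, Store}, keep only states in Sat with some successor in Z. Z1 = {Init, Ack, Store}; Z2 = {Ack, Store}; fixed.
Sat(EG (EX grant)) = {Ack, Store}
Halt ∉ Sat(EG (EX grant)) = {Ack, Store}, so the formula does not hold at Halt.

No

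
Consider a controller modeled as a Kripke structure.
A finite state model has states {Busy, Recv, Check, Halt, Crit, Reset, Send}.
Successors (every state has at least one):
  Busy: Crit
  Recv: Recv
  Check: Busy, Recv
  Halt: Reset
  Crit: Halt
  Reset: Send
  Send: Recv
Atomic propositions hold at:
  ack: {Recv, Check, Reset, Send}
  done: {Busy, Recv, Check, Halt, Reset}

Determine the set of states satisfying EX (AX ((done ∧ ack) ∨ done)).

{Busy, Recv, Check, Crit, Reset, Send}

Sat(done ∧ ack) = {Recv, Check, Reset}
Sat((done ∧ ack) ∨ done) = {Busy, Recv, Check, Halt, Reset}
Sat(AX ((done ∧ ack) ∨ done)) = {s : every successor in {Busy, Recv, Check, Halt, Reset}} = {Recv, Check, Halt, Crit, Send}
Sat(EX (AX ((done ∧ ack) ∨ done))) = {s : some successor in {Recv, Check, Halt, Crit, Send}} = {Busy, Recv, Check, Crit, Reset, Send}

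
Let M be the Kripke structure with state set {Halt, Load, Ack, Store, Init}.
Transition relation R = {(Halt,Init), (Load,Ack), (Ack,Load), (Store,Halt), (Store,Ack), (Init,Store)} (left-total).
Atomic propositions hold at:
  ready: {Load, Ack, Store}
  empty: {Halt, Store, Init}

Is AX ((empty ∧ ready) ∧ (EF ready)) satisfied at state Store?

No

Sat(empty ∧ ready) = {Store}
EF ready: least fixpoint, start Z0 = {Load, Ack, Store}, add states with some successor in Z. Z1 = {Load, Ack, Store, Init}; Z2 = {Halt, Load, Ack, Store, Init}; fixed.
Sat(EF ready) = {Halt, Load, Ack, Store, Init}
Sat((empty ∧ ready) ∧ (EF ready)) = {Store}
Sat(AX ((empty ∧ ready) ∧ (EF ready))) = {s : every successor in {Store}} = {Init}
Store ∉ Sat(AX ((empty ∧ ready) ∧ (EF ready))) = {Init}, so the formula does not hold at Store.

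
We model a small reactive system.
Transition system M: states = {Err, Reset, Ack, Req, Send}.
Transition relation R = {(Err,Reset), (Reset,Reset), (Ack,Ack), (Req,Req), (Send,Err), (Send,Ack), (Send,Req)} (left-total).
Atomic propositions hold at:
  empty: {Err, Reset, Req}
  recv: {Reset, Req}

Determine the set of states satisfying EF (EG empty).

EG empty: greatest fixpoint, start Z0 = {Err, Reset, Req}, keep only states in Sat with some successor in Z. Already a fixed point.
Sat(EG empty) = {Err, Reset, Req}
EF (EG empty): least fixpoint, start Z0 = {Err, Reset, Req}, add states with some successor in Z. Z1 = {Err, Reset, Req, Send}; fixed.
Sat(EF (EG empty)) = {Err, Reset, Req, Send}

{Err, Reset, Req, Send}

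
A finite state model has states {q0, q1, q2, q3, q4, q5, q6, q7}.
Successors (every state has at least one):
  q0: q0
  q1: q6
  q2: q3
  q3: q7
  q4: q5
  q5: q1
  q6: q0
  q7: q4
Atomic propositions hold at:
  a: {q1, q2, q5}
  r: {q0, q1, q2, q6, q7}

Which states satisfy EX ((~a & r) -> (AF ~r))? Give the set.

{q2, q3, q4, q5, q7}

Sat(~a) = {q0, q3, q4, q6, q7}
Sat(~a & r) = {q0, q6, q7}
Sat(~r) = {q3, q4, q5}
AF ~r: least fixpoint, start Z0 = {q3, q4, q5}, add states with every successor in Z. Z1 = {q2, q3, q4, q5, q7}; fixed.
Sat(AF ~r) = {q2, q3, q4, q5, q7}
Sat((~a & r) -> (AF ~r)) = {q1, q2, q3, q4, q5, q7}
Sat(EX ((~a & r) -> (AF ~r))) = {s : some successor in {q1, q2, q3, q4, q5, q7}} = {q2, q3, q4, q5, q7}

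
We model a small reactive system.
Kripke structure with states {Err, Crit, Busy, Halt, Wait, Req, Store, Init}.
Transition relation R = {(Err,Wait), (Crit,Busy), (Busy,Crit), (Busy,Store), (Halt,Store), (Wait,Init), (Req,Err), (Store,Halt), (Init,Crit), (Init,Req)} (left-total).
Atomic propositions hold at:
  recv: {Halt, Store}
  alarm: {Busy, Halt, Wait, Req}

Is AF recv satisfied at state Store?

AF recv: least fixpoint, start Z0 = {Halt, Store}, add states with every successor in Z. Already a fixed point.
Sat(AF recv) = {Halt, Store}
Store ∈ Sat(AF recv) = {Halt, Store}, so the formula holds at Store.

Yes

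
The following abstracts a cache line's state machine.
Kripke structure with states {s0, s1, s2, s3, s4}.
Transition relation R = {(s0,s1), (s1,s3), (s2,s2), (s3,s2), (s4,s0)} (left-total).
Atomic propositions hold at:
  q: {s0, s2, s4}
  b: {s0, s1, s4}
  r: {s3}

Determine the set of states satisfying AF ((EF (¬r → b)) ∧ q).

{s0, s4}

Sat(¬r) = {s0, s1, s2, s4}
Sat(¬r → b) = {s0, s1, s3, s4}
EF (¬r → b): least fixpoint, start Z0 = {s0, s1, s3, s4}, add states with some successor in Z. Already a fixed point.
Sat(EF (¬r → b)) = {s0, s1, s3, s4}
Sat((EF (¬r → b)) ∧ q) = {s0, s4}
AF ((EF (¬r → b)) ∧ q): least fixpoint, start Z0 = {s0, s4}, add states with every successor in Z. Already a fixed point.
Sat(AF ((EF (¬r → b)) ∧ q)) = {s0, s4}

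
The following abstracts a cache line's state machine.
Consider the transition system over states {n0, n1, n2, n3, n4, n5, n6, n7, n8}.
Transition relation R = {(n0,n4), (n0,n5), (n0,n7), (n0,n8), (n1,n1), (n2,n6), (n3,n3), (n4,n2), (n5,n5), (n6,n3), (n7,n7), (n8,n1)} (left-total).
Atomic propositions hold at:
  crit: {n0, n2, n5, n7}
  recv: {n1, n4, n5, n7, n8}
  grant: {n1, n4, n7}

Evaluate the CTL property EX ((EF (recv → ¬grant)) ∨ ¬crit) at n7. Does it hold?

Sat(¬grant) = {n0, n2, n3, n5, n6, n8}
Sat(recv → ¬grant) = {n0, n2, n3, n5, n6, n8}
EF (recv → ¬grant): least fixpoint, start Z0 = {n0, n2, n3, n5, n6, n8}, add states with some successor in Z. Z1 = {n0, n2, n3, n4, n5, n6, n8}; fixed.
Sat(EF (recv → ¬grant)) = {n0, n2, n3, n4, n5, n6, n8}
Sat(¬crit) = {n1, n3, n4, n6, n8}
Sat((EF (recv → ¬grant)) ∨ ¬crit) = {n0, n1, n2, n3, n4, n5, n6, n8}
Sat(EX ((EF (recv → ¬grant)) ∨ ¬crit)) = {s : some successor in {n0, n1, n2, n3, n4, n5, n6, n8}} = {n0, n1, n2, n3, n4, n5, n6, n8}
n7 ∉ Sat(EX ((EF (recv → ¬grant)) ∨ ¬crit)) = {n0, n1, n2, n3, n4, n5, n6, n8}, so the formula does not hold at n7.

No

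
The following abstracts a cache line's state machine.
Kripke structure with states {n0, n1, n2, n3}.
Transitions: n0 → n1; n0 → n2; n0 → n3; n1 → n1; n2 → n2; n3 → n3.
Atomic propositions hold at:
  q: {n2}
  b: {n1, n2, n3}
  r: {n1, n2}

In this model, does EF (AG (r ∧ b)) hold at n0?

Yes

Sat(r ∧ b) = {n1, n2}
AG (r ∧ b): greatest fixpoint, start Z0 = {n1, n2}, keep only states in Sat with every successor in Z. Already a fixed point.
Sat(AG (r ∧ b)) = {n1, n2}
EF (AG (r ∧ b)): least fixpoint, start Z0 = {n1, n2}, add states with some successor in Z. Z1 = {n0, n1, n2}; fixed.
Sat(EF (AG (r ∧ b))) = {n0, n1, n2}
n0 ∈ Sat(EF (AG (r ∧ b))) = {n0, n1, n2}, so the formula holds at n0.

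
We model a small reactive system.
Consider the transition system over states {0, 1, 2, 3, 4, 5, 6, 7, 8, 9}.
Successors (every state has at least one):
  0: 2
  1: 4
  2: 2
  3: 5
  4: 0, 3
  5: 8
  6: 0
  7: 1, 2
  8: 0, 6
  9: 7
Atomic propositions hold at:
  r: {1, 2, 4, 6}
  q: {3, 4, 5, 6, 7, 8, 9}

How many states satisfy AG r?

AG r: greatest fixpoint, start Z0 = {1, 2, 4, 6}, keep only states in Sat with every successor in Z. Z1 = {1, 2}; Z2 = {2}; fixed.
Sat(AG r) = {2}
|Sat(AG r)| = |{2}| = 1.

1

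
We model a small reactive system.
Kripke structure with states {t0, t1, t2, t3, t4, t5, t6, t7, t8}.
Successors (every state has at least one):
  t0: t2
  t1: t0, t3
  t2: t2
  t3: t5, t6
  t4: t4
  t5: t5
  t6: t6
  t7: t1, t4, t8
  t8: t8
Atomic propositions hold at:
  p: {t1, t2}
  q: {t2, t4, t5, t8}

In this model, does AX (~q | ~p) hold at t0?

Sat(~q) = {t0, t1, t3, t6, t7}
Sat(~p) = {t0, t3, t4, t5, t6, t7, t8}
Sat(~q | ~p) = {t0, t1, t3, t4, t5, t6, t7, t8}
Sat(AX (~q | ~p)) = {s : every successor in {t0, t1, t3, t4, t5, t6, t7, t8}} = {t1, t3, t4, t5, t6, t7, t8}
t0 ∉ Sat(AX (~q | ~p)) = {t1, t3, t4, t5, t6, t7, t8}, so the formula does not hold at t0.

No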